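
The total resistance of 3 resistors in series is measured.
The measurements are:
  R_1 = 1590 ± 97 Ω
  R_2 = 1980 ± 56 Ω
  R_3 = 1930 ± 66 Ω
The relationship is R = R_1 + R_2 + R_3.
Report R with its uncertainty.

5500 ± 130 Ω

Absolute uncertainties add in quadrature for a linear combination:
  (δR_1)² = 9410;  (δR_2)² = 3140;  (δR_3)² = 4360
δR = √(16900) = 130 Ω
R = 5500 Ω.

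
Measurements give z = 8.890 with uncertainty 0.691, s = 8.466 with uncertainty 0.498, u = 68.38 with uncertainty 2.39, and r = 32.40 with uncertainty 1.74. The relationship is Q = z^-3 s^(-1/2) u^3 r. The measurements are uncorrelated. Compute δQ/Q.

For a monomial Q ∝ z^-3, s^(-1/2), u^3, r, fractional errors add in quadrature:
  (-3·δz/z)² = (-3×0.0777)² = 0.0544;  (−½·δs/s)² = (-0.5×0.0588)² = 0.000865;  (3·δu/u)² = (3×0.0350)² = 0.0110;  (1·δr/r)² = (1×0.0537)² = 0.00288
δQ/Q = √(0.0691) = 0.263

0.263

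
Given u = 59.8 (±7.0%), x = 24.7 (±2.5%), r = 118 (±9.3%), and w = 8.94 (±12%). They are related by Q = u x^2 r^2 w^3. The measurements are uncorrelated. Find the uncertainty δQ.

Each factor contributes (exponent × relative error)² to (δQ/Q)²:
  (1·δu/u)² = (1×0.0700)² = 0.00490;  (2·δx/x)² = (2×0.0250)² = 0.00250;  (2·δr/r)² = (2×0.0930)² = 0.0346;  (3·δw/w)² = (3×0.120)² = 0.130
δQ/Q = √(0.172) = 0.414
Q = 3.63e+11, so δQ = 0.414 × 3.63e+11 = 1.5e+11.

1.5e+11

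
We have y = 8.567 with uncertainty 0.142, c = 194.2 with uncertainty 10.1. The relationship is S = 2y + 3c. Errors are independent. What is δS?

30.3

Each term contributes (cᵢ δxᵢ)² to (δS)²:
  (2·δy)² = 0.0807;  (3·δc)² = 918
δS = √(918) = 30.3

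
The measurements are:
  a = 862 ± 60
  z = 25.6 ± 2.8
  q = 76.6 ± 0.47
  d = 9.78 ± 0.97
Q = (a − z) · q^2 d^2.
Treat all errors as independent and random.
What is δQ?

Let u = a − z = 836. δu = √(δa² + δz²) = √(3600 + 7.84) = 60.1, so δu/u = 0.0718.
Q is then a monomial in u, q, d:
δQ/Q = √((δu/u)² + (2·δq/q)² + (2·δd/d)²) = √(0.00516 + 0.000151 + 0.0393) = 0.211
Q = 4.69e+08, so δQ = 0.211 × 4.69e+08 = 9.92e+07.

9.92e+07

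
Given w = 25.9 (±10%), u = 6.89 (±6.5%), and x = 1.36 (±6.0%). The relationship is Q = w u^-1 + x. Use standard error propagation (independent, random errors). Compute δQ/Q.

Let p = w·u^-1 = 3.76. δp/p = √((1·δw/w)² + (-1·δu/u)²) = √(0.0100 + 0.00423) = 0.119, so δp = 0.448.
Q = p + x: δQ = √(δp² + δx²) = √(0.201 + 0.00666) = 0.456
Q = 5.12, so δQ/Q = 0.456/5.12 = 0.0890.

0.0890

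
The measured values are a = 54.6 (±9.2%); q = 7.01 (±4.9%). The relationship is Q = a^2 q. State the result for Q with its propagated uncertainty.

Relative error in a monomial: (δQ/Q)² = Σ (nᵢ · δxᵢ/xᵢ)².
  (2·δa/a)² = (2×0.0920)² = 0.0339;  (1·δq/q)² = (1×0.0490)² = 0.00240
δQ/Q = √(0.0363) = 0.190
Q = 20900, so δQ = 0.190 × 20900 = 3980.

20900 ± 3980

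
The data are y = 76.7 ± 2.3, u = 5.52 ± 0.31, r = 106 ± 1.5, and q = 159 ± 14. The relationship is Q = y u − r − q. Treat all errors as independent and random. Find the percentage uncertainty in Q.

Let p = y·u = 423. δp/p = √((1·δy/y)² + (1·δu/u)²) = √(0.000899 + 0.00315) = 0.0637, so δp = 27.0.
Q = p − r − q: δQ = √(δp² + δr² + δq²) = √(727 + 2.25 + 196) = 30.4
Q = 158, so δQ/Q = 30.4/158 = 0.192.

19.2%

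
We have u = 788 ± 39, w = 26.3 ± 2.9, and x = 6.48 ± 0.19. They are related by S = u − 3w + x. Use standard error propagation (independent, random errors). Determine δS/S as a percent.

Sums and differences: (δS)² = Σ (cᵢ δxᵢ)².
  (δu)² = 1520;  (3·δw)² = 75.7;  (δx)² = 0.0361
δS = √(1600) = 40.0
S = 716, so δS/S = 40.0/716 = 0.0558.

5.58%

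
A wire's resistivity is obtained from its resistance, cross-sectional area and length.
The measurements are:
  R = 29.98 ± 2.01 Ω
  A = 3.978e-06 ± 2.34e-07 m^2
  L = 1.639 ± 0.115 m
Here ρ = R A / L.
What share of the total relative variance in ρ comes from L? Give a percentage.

38.2%

(δρ/ρ)² = (1·δR/R)² + (1·δA/A)² + (-1·δL/L)²
  R term: (1×0.0670)² = 0.00449
  A term: (1×0.0588)² = 0.00346
  L term: (-1×0.0702)² = 0.00492
Total = 0.0129. Share from L = 0.00492/0.0129 = 0.382.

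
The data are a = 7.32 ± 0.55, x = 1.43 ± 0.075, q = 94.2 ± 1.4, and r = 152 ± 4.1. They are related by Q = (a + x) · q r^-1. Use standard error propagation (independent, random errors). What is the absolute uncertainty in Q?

Let u = a + x = 8.75. δu = √(δa² + δx²) = √(0.303 + 0.00562) = 0.555, so δu/u = 0.0634.
Q is then a monomial in u, q, r:
δQ/Q = √((δu/u)² + (1·δq/q)² + (-1·δr/r)²) = √(0.00402 + 0.000221 + 0.000728) = 0.0705
Q = 5.42, so δQ = 0.0705 × 5.42 = 0.382.

0.382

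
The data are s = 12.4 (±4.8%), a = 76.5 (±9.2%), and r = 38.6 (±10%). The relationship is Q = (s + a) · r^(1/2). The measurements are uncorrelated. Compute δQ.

51.8

Let u = s + a = 88.9. δu = √(δs² + δa²) = √(0.354 + 49.5) = 7.06, so δu/u = 0.0795.
Q is then a monomial in u, r:
δQ/Q = √((δu/u)² + (½·δr/r)²) = √(0.00631 + 0.00250) = 0.0939
Q = 552, so δQ = 0.0939 × 552 = 51.8.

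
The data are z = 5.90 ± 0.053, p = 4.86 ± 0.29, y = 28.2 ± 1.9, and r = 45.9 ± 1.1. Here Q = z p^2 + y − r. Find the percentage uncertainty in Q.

Let w = z·p^2 = 139. δw/w = √((1·δz/z)² + (2·δp/p)²) = √(8.07e-05 + 0.0142) = 0.120, so δw = 16.7.
Q = w + y − r: δQ = √(δw² + δy² + δr²) = √(278 + 3.61 + 1.21) = 16.8
Q = 122, so δQ/Q = 16.8/122 = 0.138.

13.8%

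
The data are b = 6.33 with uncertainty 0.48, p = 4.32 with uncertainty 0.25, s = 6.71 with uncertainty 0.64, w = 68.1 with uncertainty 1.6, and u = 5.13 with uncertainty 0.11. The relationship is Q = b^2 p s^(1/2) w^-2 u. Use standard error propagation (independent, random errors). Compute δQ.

Relative error in a monomial: (δQ/Q)² = Σ (nᵢ · δxᵢ/xᵢ)².
  (2·δb/b)² = (2×0.0758)² = 0.0230;  (1·δp/p)² = (1×0.0579)² = 0.00335;  (½·δs/s)² = (0.5×0.0954)² = 0.00227;  (-2·δw/w)² = (-2×0.0235)² = 0.00221;  (1·δu/u)² = (1×0.0214)² = 0.000460
δQ/Q = √(0.0313) = 0.177
Q = 0.496, so δQ = 0.177 × 0.496 = 0.0877.

0.0877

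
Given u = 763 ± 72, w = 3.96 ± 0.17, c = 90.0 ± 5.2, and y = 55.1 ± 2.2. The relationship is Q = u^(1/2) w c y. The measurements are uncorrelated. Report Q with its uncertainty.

(5.42 ± 0.515) × 10^5

Q is a product of powers, so relative uncertainties combine in quadrature:
  (½·δu/u)² = (0.5×0.0944)² = 0.00223;  (1·δw/w)² = (1×0.0429)² = 0.00184;  (1·δc/c)² = (1×0.0578)² = 0.00334;  (1·δy/y)² = (1×0.0399)² = 0.00159
δQ/Q = √(0.00900) = 0.0949
Q = 5.42e+05, so δQ = 0.0949 × 5.42e+05 = 51500.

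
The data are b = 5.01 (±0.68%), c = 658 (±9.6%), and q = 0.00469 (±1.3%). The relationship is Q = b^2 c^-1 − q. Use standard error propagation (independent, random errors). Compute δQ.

0.00370

Let p = b^2·c^-1 = 0.0381. δp/p = √((2·δb/b)² + (-1·δc/c)²) = √(0.000185 + 0.00922) = 0.0970, so δp = 0.00370.
Q = p − q: δQ = √(δp² + δq²) = √(1.37e-05 + 3.72e-09) = 0.00370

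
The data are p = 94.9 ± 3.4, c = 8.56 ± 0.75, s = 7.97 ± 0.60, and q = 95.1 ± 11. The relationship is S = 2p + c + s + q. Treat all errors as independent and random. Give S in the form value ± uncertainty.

301 ± 13.0

Absolute uncertainties add in quadrature for a linear combination:
  (2·δp)² = 46.2;  (δc)² = 0.562;  (δs)² = 0.360;  (δq)² = 121
δS = √(168) = 13.0
S = 301.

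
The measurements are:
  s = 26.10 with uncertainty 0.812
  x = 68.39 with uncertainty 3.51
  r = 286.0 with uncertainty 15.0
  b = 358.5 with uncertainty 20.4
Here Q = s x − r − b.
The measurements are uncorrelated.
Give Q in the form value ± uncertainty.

Let p = s·x = 1785. δp/p = √((1·δs/s)² + (1·δx/x)²) = √(0.000968 + 0.00263) = 0.0600, so δp = 107.
Q = p − r − b: δQ = √(δp² + δr² + δb²) = √(11500 + 225 + 416) = 110
Q = 1140.

1140 ± 110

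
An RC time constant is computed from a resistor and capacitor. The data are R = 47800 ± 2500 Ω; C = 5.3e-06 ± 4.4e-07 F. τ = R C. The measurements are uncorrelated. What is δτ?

Products/powers → add relative errors in quadrature, weighted by exponent:
  (1·δR/R)² = (1×0.0523)² = 0.00274;  (1·δC/C)² = (1×0.0830)² = 0.00689
δτ/τ = √(0.00963) = 0.0981
τ = 0.253 s, so δτ = 0.0981 × 0.253 = 0.0249 s.

0.0249 s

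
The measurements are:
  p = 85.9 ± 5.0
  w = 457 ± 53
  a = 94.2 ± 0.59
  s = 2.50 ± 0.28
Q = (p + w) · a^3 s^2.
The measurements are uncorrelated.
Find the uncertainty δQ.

Let u = p + w = 543. δu = √(δp² + δw²) = √(25.0 + 2810) = 53.2, so δu/u = 0.0981.
Q is then a monomial in u, a, s:
δQ/Q = √((δu/u)² + (3·δa/a)² + (2·δs/s)²) = √(0.00962 + 0.000353 + 0.0502) = 0.245
Q = 2.84e+09, so δQ = 0.245 × 2.84e+09 = 6.96e+08.

6.96e+08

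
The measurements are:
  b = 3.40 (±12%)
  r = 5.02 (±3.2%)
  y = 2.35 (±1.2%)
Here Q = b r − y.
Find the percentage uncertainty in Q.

Let p = b·r = 17.1. δp/p = √((1·δb/b)² + (1·δr/r)²) = √(0.0144 + 0.00102) = 0.124, so δp = 2.12.
Q = p − y: δQ = √(δp² + δy²) = √(4.49 + 0.000795) = 2.12
Q = 14.7, so δQ/Q = 2.12/14.7 = 0.144.

14.4%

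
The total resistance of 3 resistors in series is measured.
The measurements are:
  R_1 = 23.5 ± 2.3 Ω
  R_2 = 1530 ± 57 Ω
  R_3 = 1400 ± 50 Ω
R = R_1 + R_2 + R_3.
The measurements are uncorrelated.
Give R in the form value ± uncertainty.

R is a linear combination, so absolute uncertainties add in quadrature:
  (δR_1)² = 5.29;  (δR_2)² = 3250;  (δR_3)² = 2500
δR = √(5750) = 75.9 Ω
R = 2950 Ω.

2950 ± 75.9 Ω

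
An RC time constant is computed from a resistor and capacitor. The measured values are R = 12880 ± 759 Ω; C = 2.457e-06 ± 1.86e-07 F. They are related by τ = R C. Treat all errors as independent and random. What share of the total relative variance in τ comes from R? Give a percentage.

37.7%

(δτ/τ)² = (1·δR/R)² + (1·δC/C)²
  R term: (1×0.0589)² = 0.00347
  C term: (1×0.0757)² = 0.00573
Total = 0.00920. Share from R = 0.00347/0.00920 = 0.377.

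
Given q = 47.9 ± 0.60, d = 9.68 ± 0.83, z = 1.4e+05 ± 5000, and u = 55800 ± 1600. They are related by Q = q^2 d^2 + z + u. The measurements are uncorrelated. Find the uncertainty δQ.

Let p = q^2·d^2 = 2.15e+05. δp/p = √((2·δq/q)² + (2·δd/d)²) = √(0.000628 + 0.0294) = 0.173, so δp = 37300.
Q = p + z + u: δQ = √(δp² + δz² + δu²) = √(1.39e+09 + 2.5e+07 + 2.56e+06) = 37600

37600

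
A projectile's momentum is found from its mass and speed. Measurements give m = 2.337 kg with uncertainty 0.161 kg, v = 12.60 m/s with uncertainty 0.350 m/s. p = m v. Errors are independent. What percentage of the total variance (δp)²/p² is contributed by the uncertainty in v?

(δp/p)² = (1·δm/m)² + (1·δv/v)²
  m term: (1×0.0689)² = 0.00475
  v term: (1×0.0278)² = 0.000772
Total = 0.00552. Share from v = 0.000772/0.00552 = 0.140.

14.0%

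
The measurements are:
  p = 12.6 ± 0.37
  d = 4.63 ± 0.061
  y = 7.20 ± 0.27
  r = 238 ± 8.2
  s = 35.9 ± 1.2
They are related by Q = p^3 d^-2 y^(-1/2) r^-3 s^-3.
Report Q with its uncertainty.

Relative error in a monomial: (δQ/Q)² = Σ (nᵢ · δxᵢ/xᵢ)².
  (3·δp/p)² = (3×0.0294)² = 0.00776;  (-2·δd/d)² = (-2×0.0132)² = 0.000694;  (−½·δy/y)² = (-0.5×0.0375)² = 0.000352;  (-3·δr/r)² = (-3×0.0345)² = 0.0107;  (-3·δs/s)² = (-3×0.0334)² = 0.0101
δQ/Q = √(0.0295) = 0.172
Q = 5.58e-11, so δQ = 0.172 × 5.58e-11 = 9.58e-12.

(5.58 ± 0.958) × 10^-11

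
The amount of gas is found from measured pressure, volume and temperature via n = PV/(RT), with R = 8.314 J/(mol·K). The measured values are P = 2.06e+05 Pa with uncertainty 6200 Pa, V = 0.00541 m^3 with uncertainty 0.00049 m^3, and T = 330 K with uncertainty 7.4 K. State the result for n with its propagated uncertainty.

For a monomial n ∝ P, V, T^-1, fractional errors add in quadrature:
  (1·δP/P)² = (1×0.0301)² = 0.000906;  (1·δV/V)² = (1×0.0906)² = 0.00820;  (-1·δT/T)² = (-1×0.0224)² = 0.000503
δn/n = √(0.00961) = 0.0980
n = 0.406 mol, so δn = 0.0980 × 0.406 = 0.0398 mol.

0.406 ± 0.0398 mol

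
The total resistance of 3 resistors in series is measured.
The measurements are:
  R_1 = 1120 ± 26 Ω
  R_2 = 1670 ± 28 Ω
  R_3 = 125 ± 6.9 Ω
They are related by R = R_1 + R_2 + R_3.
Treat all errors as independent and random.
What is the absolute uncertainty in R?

38.8 Ω

Sums and differences: (δR)² = Σ (cᵢ δxᵢ)².
  (δR_1)² = 676;  (δR_2)² = 784;  (δR_3)² = 47.6
δR = √(1510) = 38.8 Ω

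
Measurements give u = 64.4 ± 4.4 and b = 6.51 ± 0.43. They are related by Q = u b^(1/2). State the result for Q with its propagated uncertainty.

Since Q is a product/quotient, work with relative uncertainties:
  (1·δu/u)² = (1×0.0683)² = 0.00467;  (½·δb/b)² = (0.5×0.0661)² = 0.00109
δQ/Q = √(0.00576) = 0.0759
Q = 164, so δQ = 0.0759 × 164 = 12.5.

164 ± 12.5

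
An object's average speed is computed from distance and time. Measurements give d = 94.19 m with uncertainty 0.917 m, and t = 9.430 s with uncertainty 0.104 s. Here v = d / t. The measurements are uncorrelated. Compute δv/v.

For a monomial v ∝ d, t^-1, fractional errors add in quadrature:
  (1·δd/d)² = (1×0.00974)² = 9.48e-05;  (-1·δt/t)² = (-1×0.0110)² = 0.000122
δv/v = √(0.000216) = 0.0147

0.0147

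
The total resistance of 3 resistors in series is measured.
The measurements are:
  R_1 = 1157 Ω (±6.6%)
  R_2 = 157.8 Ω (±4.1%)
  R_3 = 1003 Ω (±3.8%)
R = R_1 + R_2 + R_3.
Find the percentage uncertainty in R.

R is a linear combination, so absolute uncertainties add in quadrature:
  (δR_1)² = 5830;  (δR_2)² = 41.9;  (δR_3)² = 1450
δR = √(7330) = 85.6 Ω
R = 2318 Ω, so δR/R = 85.6/2318 = 0.0369.

3.69%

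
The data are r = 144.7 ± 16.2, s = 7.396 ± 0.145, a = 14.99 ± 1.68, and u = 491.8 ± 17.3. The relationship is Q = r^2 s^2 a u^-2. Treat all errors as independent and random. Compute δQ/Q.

Products/powers → add relative errors in quadrature, weighted by exponent:
  (2·δr/r)² = (2×0.112)² = 0.0501;  (2·δs/s)² = (2×0.0196)² = 0.00154;  (1·δa/a)² = (1×0.112)² = 0.0126;  (-2·δu/u)² = (-2×0.0352)² = 0.00495
δQ/Q = √(0.0692) = 0.263

0.263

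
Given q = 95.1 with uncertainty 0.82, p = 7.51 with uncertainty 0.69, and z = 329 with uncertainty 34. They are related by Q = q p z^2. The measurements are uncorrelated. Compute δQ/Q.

Each factor contributes (exponent × relative error)² to (δQ/Q)²:
  (1·δq/q)² = (1×0.00862)² = 7.43e-05;  (1·δp/p)² = (1×0.0919)² = 0.00844;  (2·δz/z)² = (2×0.103)² = 0.0427
δQ/Q = √(0.0512) = 0.226

0.226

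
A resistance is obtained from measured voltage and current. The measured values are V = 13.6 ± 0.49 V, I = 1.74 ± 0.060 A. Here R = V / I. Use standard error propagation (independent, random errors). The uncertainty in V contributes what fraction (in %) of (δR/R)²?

52.2%

(δR/R)² = (1·δV/V)² + (-1·δI/I)²
  V term: (1×0.0360)² = 0.00130
  I term: (-1×0.0345)² = 0.00119
Total = 0.00249. Share from V = 0.00130/0.00249 = 0.522.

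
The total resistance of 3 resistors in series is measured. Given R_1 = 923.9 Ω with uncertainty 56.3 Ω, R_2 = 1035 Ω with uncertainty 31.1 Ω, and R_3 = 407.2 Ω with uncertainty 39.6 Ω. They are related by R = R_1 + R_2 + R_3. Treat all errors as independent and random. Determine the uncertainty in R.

For a sum/difference, combine absolute errors in quadrature:
  (δR_1)² = 3170;  (δR_2)² = 967;  (δR_3)² = 1570
δR = √(5710) = 75.5 Ω

75.5 Ω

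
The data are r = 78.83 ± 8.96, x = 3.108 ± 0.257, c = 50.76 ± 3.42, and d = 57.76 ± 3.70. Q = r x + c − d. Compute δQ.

34.8

Let p = r·x = 245.0. δp/p = √((1·δr/r)² + (1·δx/x)²) = √(0.0129 + 0.00684) = 0.141, so δp = 34.4.
Q = p + c − d: δQ = √(δp² + δc² + δd²) = √(1190 + 11.7 + 13.7) = 34.8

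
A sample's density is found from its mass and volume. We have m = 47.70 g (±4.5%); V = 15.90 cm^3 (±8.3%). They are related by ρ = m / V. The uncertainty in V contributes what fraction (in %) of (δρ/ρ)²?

(δρ/ρ)² = (1·δm/m)² + (-1·δV/V)²
  m term: (1×0.0450)² = 0.00202
  V term: (-1×0.0830)² = 0.00689
Total = 0.00891. Share from V = 0.00689/0.00891 = 0.773.

77.3%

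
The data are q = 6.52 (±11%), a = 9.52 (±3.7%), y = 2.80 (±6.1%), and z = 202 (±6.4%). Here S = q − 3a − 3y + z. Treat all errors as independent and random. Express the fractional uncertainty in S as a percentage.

Each term contributes (cᵢ δxᵢ)² to (δS)²:
  (δq)² = 0.514;  (3·δa)² = 1.12;  (3·δy)² = 0.263;  (δz)² = 167
δS = √(169) = 13.0
S = 172, so δS/S = 13.0/172 = 0.0758.

7.58%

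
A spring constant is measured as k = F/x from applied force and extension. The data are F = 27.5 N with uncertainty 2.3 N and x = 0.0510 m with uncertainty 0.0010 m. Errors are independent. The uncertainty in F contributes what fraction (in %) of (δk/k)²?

94.8%

(δk/k)² = (1·δF/F)² + (-1·δx/x)²
  F term: (1×0.0836)² = 0.00700
  x term: (-1×0.0196)² = 0.000384
Total = 0.00738. Share from F = 0.00700/0.00738 = 0.948.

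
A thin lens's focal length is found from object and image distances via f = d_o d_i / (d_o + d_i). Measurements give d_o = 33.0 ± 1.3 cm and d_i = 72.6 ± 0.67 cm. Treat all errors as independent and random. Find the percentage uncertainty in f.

2.72%

∂f/∂d_o = (d_i/(d_o+d_i))² = 0.473;  ∂f/∂d_i = (d_o/(d_o+d_i))² = 0.0977
δf = √((∂f/∂d_o · δd_o)² + (∂f/∂d_i · δd_i)²) = √(0.378 + 0.00428) = 0.618 cm
f = 22.7 cm, so δf/f = 0.618/22.7 = 0.0272.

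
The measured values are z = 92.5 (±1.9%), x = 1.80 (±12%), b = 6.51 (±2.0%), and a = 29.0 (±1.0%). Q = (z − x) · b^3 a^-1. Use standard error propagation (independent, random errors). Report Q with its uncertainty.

863 ± 55.1

Let u = z − x = 90.7. δu = √(δz² + δx²) = √(3.09 + 0.0467) = 1.77, so δu/u = 0.0195.
Q is then a monomial in u, b, a:
δQ/Q = √((δu/u)² + (3·δb/b)² + (-1·δa/a)²) = √(0.000381 + 0.00360 + 0.000100) = 0.0639
Q = 863, so δQ = 0.0639 × 863 = 55.1.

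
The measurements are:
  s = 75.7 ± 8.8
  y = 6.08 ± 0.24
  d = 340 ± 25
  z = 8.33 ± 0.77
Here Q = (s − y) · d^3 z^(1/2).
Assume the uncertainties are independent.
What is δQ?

Let u = s − y = 69.6. δu = √(δs² + δy²) = √(77.4 + 0.0576) = 8.80, so δu/u = 0.126.
Q is then a monomial in u, d, z:
δQ/Q = √((δu/u)² + (3·δd/d)² + (½·δz/z)²) = √(0.0160 + 0.0487 + 0.00214) = 0.258
Q = 7.9e+09, so δQ = 0.258 × 7.9e+09 = 2.04e+09.

2.04e+09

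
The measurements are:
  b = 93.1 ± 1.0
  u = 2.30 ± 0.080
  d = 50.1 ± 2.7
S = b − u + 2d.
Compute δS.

5.49

Each term contributes (cᵢ δxᵢ)² to (δS)²:
  (δb)² = 1.00;  (δu)² = 0.00640;  (2·δd)² = 29.2
δS = √(30.2) = 5.49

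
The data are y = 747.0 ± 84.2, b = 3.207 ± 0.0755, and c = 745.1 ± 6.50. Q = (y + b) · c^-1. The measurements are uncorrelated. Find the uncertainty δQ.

Let u = y + b = 750.2. δu = √(δy² + δb²) = √(7090 + 0.00570) = 84.2, so δu/u = 0.112.
Q is then a monomial in u, c:
δQ/Q = √((δu/u)² + (-1·δc/c)²) = √(0.0126 + 7.61e-05) = 0.113
Q = 1.007, so δQ = 0.113 × 1.007 = 0.113.

0.113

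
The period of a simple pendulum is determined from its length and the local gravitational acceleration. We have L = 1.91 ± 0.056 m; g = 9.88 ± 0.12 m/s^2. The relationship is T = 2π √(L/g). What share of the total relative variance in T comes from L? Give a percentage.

(δT/T)² = (½·δL/L)² + (−½·δg/g)²
  L term: (0.5×0.0293)² = 0.000215
  g term: (-0.5×0.0121)² = 3.69e-05
Total = 0.000252. Share from L = 0.000215/0.000252 = 0.854.

85.4%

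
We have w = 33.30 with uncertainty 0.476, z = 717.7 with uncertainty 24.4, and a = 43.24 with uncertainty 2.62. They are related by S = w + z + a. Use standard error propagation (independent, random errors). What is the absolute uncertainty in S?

Sums and differences: (δS)² = Σ (cᵢ δxᵢ)².
  (δw)² = 0.227;  (δz)² = 595;  (δa)² = 6.86
δS = √(602) = 24.5

24.5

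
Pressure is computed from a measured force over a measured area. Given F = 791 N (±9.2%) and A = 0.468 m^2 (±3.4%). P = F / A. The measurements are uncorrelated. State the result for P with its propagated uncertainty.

For a monomial P ∝ F, A^-1, fractional errors add in quadrature:
  (1·δF/F)² = (1×0.0920)² = 0.00846;  (-1·δA/A)² = (-1×0.0340)² = 0.00116
δP/P = √(0.00962) = 0.0981
P = 1690 Pa, so δP = 0.0981 × 1690 = 166 Pa.

1690 ± 166 Pa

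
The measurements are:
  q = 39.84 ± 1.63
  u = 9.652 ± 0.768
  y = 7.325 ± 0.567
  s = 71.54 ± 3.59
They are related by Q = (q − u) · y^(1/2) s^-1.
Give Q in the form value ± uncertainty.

Let w = q − u = 30.19. δw = √(δq² + δu²) = √(2.66 + 0.590) = 1.80, so δw/w = 0.0597.
Q is then a monomial in w, y, s:
δQ/Q = √((δw/w)² + (½·δy/y)² + (-1·δs/s)²) = √(0.00356 + 0.00150 + 0.00252) = 0.0871
Q = 1.142, so δQ = 0.0871 × 1.142 = 0.0994.

1.142 ± 0.0994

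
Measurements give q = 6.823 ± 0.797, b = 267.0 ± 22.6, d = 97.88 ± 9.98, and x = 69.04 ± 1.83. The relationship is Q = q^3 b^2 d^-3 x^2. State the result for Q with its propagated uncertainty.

115100 ± 57300

Each factor contributes (exponent × relative error)² to (δQ/Q)²:
  (3·δq/q)² = (3×0.117)² = 0.123;  (2·δb/b)² = (2×0.0846)² = 0.0287;  (-3·δd/d)² = (-3×0.102)² = 0.0936;  (2·δx/x)² = (2×0.0265)² = 0.00281
δQ/Q = √(0.248) = 0.498
Q = 115100, so δQ = 0.498 × 115100 = 57300.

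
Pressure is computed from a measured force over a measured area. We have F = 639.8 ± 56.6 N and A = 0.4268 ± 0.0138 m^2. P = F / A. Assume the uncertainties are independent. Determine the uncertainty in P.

141 Pa

For a monomial P ∝ F, A^-1, fractional errors add in quadrature:
  (1·δF/F)² = (1×0.0885)² = 0.00783;  (-1·δA/A)² = (-1×0.0323)² = 0.00105
δP/P = √(0.00887) = 0.0942
P = 1499 Pa, so δP = 0.0942 × 1499 = 141 Pa.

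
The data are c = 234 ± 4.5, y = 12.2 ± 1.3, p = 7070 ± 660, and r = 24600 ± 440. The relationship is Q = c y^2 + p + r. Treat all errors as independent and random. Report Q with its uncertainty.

66500 ± 7490

Let w = c·y^2 = 34800. δw/w = √((1·δc/c)² + (2·δy/y)²) = √(0.000370 + 0.0454) = 0.214, so δw = 7450.
Q = w + p + r: δQ = √(δw² + δp² + δr²) = √(5.55e+07 + 4.36e+05 + 1.94e+05) = 7490
Q = 66500.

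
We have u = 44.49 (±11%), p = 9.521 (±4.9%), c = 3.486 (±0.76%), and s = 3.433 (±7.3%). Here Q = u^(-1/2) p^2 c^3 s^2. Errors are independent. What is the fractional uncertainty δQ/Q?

0.186

Each factor contributes (exponent × relative error)² to (δQ/Q)²:
  (−½·δu/u)² = (-0.5×0.110)² = 0.00302;  (2·δp/p)² = (2×0.0490)² = 0.00960;  (3·δc/c)² = (3×0.00760)² = 0.000520;  (2·δs/s)² = (2×0.0730)² = 0.0213
δQ/Q = √(0.0345) = 0.186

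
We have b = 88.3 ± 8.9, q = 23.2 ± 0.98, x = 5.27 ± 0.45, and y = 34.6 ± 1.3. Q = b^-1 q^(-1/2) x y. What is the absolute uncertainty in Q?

Relative error in a monomial: (δQ/Q)² = Σ (nᵢ · δxᵢ/xᵢ)².
  (-1·δb/b)² = (-1×0.101)² = 0.0102;  (−½·δq/q)² = (-0.5×0.0422)² = 0.000446;  (1·δx/x)² = (1×0.0854)² = 0.00729;  (1·δy/y)² = (1×0.0376)² = 0.00141
δQ/Q = √(0.0193) = 0.139
Q = 0.429, so δQ = 0.139 × 0.429 = 0.0596.

0.0596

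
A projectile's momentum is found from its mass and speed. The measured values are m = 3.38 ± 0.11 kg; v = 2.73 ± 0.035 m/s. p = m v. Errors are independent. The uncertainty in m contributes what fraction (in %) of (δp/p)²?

(δp/p)² = (1·δm/m)² + (1·δv/v)²
  m term: (1×0.0325)² = 0.00106
  v term: (1×0.0128)² = 0.000164
Total = 0.00122. Share from m = 0.00106/0.00122 = 0.866.

86.6%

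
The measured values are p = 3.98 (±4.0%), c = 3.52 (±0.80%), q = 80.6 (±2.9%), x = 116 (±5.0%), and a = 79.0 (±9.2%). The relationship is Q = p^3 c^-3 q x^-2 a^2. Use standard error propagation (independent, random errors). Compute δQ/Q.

0.244

For a monomial Q ∝ p^3, c^-3, q, x^-2, a^2, fractional errors add in quadrature:
  (3·δp/p)² = (3×0.0400)² = 0.0144;  (-3·δc/c)² = (-3×0.00800)² = 0.000576;  (1·δq/q)² = (1×0.0290)² = 0.000841;  (-2·δx/x)² = (-2×0.0500)² = 0.0100;  (2·δa/a)² = (2×0.0920)² = 0.0339
δQ/Q = √(0.0597) = 0.244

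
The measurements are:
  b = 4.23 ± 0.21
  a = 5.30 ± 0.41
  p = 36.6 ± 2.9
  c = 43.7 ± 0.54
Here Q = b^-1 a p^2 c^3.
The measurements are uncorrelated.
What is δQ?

Q is a product of powers, so relative uncertainties combine in quadrature:
  (-1·δb/b)² = (-1×0.0496)² = 0.00246;  (1·δa/a)² = (1×0.0774)² = 0.00598;  (2·δp/p)² = (2×0.0792)² = 0.0251;  (3·δc/c)² = (3×0.0124)² = 0.00137
δQ/Q = √(0.0349) = 0.187
Q = 1.4e+08, so δQ = 0.187 × 1.4e+08 = 2.62e+07.

2.62e+07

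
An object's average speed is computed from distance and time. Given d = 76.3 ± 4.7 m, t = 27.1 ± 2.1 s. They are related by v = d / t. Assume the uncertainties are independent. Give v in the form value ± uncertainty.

2.82 ± 0.279 m/s

For a monomial v ∝ d, t^-1, fractional errors add in quadrature:
  (1·δd/d)² = (1×0.0616)² = 0.00379;  (-1·δt/t)² = (-1×0.0775)² = 0.00600
δv/v = √(0.00980) = 0.0990
v = 2.82 m/s, so δv = 0.0990 × 2.82 = 0.279 m/s.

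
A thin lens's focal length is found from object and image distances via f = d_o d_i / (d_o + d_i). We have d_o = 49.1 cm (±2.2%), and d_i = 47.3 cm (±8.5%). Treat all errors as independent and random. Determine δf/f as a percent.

∂f/∂d_o = (d_i/(d_o+d_i))² = 0.241;  ∂f/∂d_i = (d_o/(d_o+d_i))² = 0.259
δf = √((∂f/∂d_o · δd_o)² + (∂f/∂d_i · δd_i)²) = √(0.0676 + 1.09) = 1.07 cm
f = 24.1 cm, so δf/f = 1.07/24.1 = 0.0446.

4.46%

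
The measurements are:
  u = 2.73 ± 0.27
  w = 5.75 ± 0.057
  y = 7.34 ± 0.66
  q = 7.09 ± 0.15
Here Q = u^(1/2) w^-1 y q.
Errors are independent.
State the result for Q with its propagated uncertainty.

15.0 ± 1.57

Relative error in a monomial: (δQ/Q)² = Σ (nᵢ · δxᵢ/xᵢ)².
  (½·δu/u)² = (0.5×0.0989)² = 0.00245;  (-1·δw/w)² = (-1×0.00991)² = 9.83e-05;  (1·δy/y)² = (1×0.0899)² = 0.00809;  (1·δq/q)² = (1×0.0212)² = 0.000448
δQ/Q = √(0.0111) = 0.105
Q = 15.0, so δQ = 0.105 × 15.0 = 1.57.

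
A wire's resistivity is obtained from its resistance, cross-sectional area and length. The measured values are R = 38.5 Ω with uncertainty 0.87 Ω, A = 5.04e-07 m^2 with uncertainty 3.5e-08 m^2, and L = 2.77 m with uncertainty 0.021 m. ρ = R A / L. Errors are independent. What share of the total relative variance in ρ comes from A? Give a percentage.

(δρ/ρ)² = (1·δR/R)² + (1·δA/A)² + (-1·δL/L)²
  R term: (1×0.0226)² = 0.000511
  A term: (1×0.0694)² = 0.00482
  L term: (-1×0.00758)² = 5.75e-05
Total = 0.00539. Share from A = 0.00482/0.00539 = 0.895.

89.5%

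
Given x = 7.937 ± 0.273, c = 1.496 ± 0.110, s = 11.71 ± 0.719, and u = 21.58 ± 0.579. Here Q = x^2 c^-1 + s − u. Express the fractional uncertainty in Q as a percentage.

13.5%

Let p = x^2·c^-1 = 42.11. δp/p = √((2·δx/x)² + (-1·δc/c)²) = √(0.00473 + 0.00541) = 0.101, so δp = 4.24.
Q = p + s − u: δQ = √(δp² + δs² + δu²) = √(18.0 + 0.517 + 0.335) = 4.34
Q = 32.24, so δQ/Q = 4.34/32.24 = 0.135.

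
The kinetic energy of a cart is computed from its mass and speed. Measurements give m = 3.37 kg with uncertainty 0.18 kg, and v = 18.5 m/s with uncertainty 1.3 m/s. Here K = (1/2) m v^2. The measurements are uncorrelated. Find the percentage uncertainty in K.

K is a product of powers, so relative uncertainties combine in quadrature:
  (1·δm/m)² = (1×0.0534)² = 0.00285;  (2·δv/v)² = (2×0.0703)² = 0.0198
δK/K = √(0.0226) = 0.150

15.0%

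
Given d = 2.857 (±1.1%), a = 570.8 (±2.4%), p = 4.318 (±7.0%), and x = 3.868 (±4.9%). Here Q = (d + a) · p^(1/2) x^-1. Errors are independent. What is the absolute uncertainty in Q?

Let u = d + a = 573.7. δu = √(δd² + δa²) = √(0.000988 + 188) = 13.7, so δu/u = 0.0239.
Q is then a monomial in u, p, x:
δQ/Q = √((δu/u)² + (½·δp/p)² + (-1·δx/x)²) = √(0.000570 + 0.00123 + 0.00240) = 0.0648
Q = 308.2, so δQ = 0.0648 × 308.2 = 20.0.

20.0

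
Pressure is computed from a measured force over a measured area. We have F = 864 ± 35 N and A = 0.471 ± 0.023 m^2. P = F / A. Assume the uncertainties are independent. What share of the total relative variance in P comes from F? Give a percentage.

(δP/P)² = (1·δF/F)² + (-1·δA/A)²
  F term: (1×0.0405)² = 0.00164
  A term: (-1×0.0488)² = 0.00238
Total = 0.00403. Share from F = 0.00164/0.00403 = 0.408.

40.8%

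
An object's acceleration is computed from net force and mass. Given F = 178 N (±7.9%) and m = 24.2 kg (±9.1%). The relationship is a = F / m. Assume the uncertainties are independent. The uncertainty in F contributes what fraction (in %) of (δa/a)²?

43.0%

(δa/a)² = (1·δF/F)² + (-1·δm/m)²
  F term: (1×0.0790)² = 0.00624
  m term: (-1×0.0910)² = 0.00828
Total = 0.0145. Share from F = 0.00624/0.0145 = 0.430.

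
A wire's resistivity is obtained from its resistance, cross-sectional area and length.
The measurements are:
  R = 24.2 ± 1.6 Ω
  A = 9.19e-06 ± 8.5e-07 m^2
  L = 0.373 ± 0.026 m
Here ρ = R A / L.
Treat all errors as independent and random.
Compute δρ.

ρ is a product of powers, so relative uncertainties combine in quadrature:
  (1·δR/R)² = (1×0.0661)² = 0.00437;  (1·δA/A)² = (1×0.0925)² = 0.00855;  (-1·δL/L)² = (-1×0.0697)² = 0.00486
δρ/ρ = √(0.0178) = 0.133
ρ = 0.000596 Ω·m, so δρ = 0.133 × 0.000596 = 7.95e-05 Ω·m.

7.95e-05 Ω·m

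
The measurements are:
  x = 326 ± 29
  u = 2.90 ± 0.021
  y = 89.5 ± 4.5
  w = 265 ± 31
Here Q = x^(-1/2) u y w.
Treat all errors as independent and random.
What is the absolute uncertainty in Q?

515

Each factor contributes (exponent × relative error)² to (δQ/Q)²:
  (−½·δx/x)² = (-0.5×0.0890)² = 0.00198;  (1·δu/u)² = (1×0.00724)² = 5.24e-05;  (1·δy/y)² = (1×0.0503)² = 0.00253;  (1·δw/w)² = (1×0.117)² = 0.0137
δQ/Q = √(0.0182) = 0.135
Q = 3810, so δQ = 0.135 × 3810 = 515.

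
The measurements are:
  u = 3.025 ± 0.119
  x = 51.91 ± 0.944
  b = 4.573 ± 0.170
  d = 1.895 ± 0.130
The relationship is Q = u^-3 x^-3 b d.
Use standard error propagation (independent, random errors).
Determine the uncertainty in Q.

For a monomial Q ∝ u^-3, x^-3, b, d, fractional errors add in quadrature:
  (-3·δu/u)² = (-3×0.0393)² = 0.0139;  (-3·δx/x)² = (-3×0.0182)² = 0.00298;  (1·δb/b)² = (1×0.0372)² = 0.00138;  (1·δd/d)² = (1×0.0686)² = 0.00471
δQ/Q = √(0.0230) = 0.152
Q = 2.238e-06, so δQ = 0.152 × 2.238e-06 = 3.39e-07.

3.39e-07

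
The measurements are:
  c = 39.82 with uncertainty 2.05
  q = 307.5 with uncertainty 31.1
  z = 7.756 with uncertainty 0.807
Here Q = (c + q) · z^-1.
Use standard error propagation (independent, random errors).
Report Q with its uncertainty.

44.78 ± 6.15

Let u = c + q = 347.3. δu = √(δc² + δq²) = √(4.20 + 967) = 31.2, so δu/u = 0.0897.
Q is then a monomial in u, z:
δQ/Q = √((δu/u)² + (-1·δz/z)²) = √(0.00805 + 0.0108) = 0.137
Q = 44.78, so δQ = 0.137 × 44.78 = 6.15.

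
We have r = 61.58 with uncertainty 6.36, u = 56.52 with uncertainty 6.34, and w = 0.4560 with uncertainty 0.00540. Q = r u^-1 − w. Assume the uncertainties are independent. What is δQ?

Let p = r·u^-1 = 1.090. δp/p = √((1·δr/r)² + (-1·δu/u)²) = √(0.0107 + 0.0126) = 0.152, so δp = 0.166.
Q = p − w: δQ = √(δp² + δw²) = √(0.0276 + 2.92e-05) = 0.166

0.166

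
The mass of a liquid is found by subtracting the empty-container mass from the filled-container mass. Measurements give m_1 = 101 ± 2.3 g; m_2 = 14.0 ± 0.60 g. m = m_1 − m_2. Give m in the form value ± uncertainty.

87.0 ± 2.38 g

For a sum/difference, combine absolute errors in quadrature:
  (δm_1)² = 5.29;  (δm_2)² = 0.360
δm = √(5.65) = 2.38 g
m = 87.0 g.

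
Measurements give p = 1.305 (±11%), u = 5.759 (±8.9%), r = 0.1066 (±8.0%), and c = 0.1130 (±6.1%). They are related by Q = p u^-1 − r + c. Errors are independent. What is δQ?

0.0339

Let w = p·u^-1 = 0.2266. δw/w = √((1·δp/p)² + (-1·δu/u)²) = √(0.0121 + 0.00792) = 0.141, so δw = 0.0321.
Q = w − r + c: δQ = √(δw² + δr² + δc²) = √(0.00103 + 7.27e-05 + 4.75e-05) = 0.0339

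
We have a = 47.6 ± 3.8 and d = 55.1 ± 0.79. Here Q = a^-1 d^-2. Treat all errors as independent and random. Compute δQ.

5.87e-07

Products/powers → add relative errors in quadrature, weighted by exponent:
  (-1·δa/a)² = (-1×0.0798)² = 0.00637;  (-2·δd/d)² = (-2×0.0143)² = 0.000822
δQ/Q = √(0.00720) = 0.0848
Q = 6.92e-06, so δQ = 0.0848 × 6.92e-06 = 5.87e-07.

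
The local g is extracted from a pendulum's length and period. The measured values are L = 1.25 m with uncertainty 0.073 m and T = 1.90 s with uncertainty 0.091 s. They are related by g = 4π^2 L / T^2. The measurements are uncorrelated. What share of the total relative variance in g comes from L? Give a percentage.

27.1%

(δg/g)² = (1·δL/L)² + (-2·δT/T)²
  L term: (1×0.0584)² = 0.00341
  T term: (-2×0.0479)² = 0.00918
Total = 0.0126. Share from L = 0.00341/0.0126 = 0.271.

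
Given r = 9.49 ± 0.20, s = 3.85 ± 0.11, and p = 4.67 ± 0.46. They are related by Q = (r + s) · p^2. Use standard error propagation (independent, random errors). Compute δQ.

Let u = r + s = 13.3. δu = √(δr² + δs²) = √(0.0400 + 0.0121) = 0.228, so δu/u = 0.0171.
Q is then a monomial in u, p:
δQ/Q = √((δu/u)² + (2·δp/p)²) = √(0.000293 + 0.0388) = 0.198
Q = 291, so δQ = 0.198 × 291 = 57.5.

57.5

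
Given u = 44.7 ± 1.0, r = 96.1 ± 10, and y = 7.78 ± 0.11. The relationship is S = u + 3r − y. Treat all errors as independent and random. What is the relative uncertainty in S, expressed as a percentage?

9.23%

S is a linear combination, so absolute uncertainties add in quadrature:
  (δu)² = 1.00;  (3·δr)² = 900;  (δy)² = 0.0121
δS = √(901) = 30.0
S = 325, so δS/S = 30.0/325 = 0.0923.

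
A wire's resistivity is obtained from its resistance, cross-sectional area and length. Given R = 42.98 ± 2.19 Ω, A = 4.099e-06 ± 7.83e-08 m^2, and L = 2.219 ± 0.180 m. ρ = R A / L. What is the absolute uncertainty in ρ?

For a monomial ρ ∝ R, A, L^-1, fractional errors add in quadrature:
  (1·δR/R)² = (1×0.0510)² = 0.00260;  (1·δA/A)² = (1×0.0191)² = 0.000365;  (-1·δL/L)² = (-1×0.0811)² = 0.00658
δρ/ρ = √(0.00954) = 0.0977
ρ = 7.939e-05 Ω·m, so δρ = 0.0977 × 7.939e-05 = 7.76e-06 Ω·m.

7.76e-06 Ω·m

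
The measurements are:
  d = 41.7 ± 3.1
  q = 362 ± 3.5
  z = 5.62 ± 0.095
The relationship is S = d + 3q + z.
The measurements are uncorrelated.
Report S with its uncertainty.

1130 ± 10.9

Absolute uncertainties add in quadrature for a linear combination:
  (δd)² = 9.61;  (3·δq)² = 110;  (δz)² = 0.00903
δS = √(120) = 10.9
S = 1130.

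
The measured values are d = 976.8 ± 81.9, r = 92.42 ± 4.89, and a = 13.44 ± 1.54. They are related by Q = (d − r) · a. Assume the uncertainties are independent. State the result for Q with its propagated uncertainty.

11890 ± 1750

Let u = d − r = 884.4. δu = √(δd² + δr²) = √(6710 + 23.9) = 82.0, so δu/u = 0.0928.
Q is then a monomial in u, a:
δQ/Q = √((δu/u)² + (1·δa/a)²) = √(0.00861 + 0.0131) = 0.147
Q = 11890, so δQ = 0.147 × 11890 = 1750.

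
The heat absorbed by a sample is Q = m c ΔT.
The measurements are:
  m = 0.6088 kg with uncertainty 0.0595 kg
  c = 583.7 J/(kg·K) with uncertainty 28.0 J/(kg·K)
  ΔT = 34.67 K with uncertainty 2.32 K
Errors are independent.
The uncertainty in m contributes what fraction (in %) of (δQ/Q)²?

(δQ/Q)² = (1·δm/m)² + (1·δc/c)² + (1·δΔT/ΔT)²
  m term: (1×0.0977)² = 0.00955
  c term: (1×0.0480)² = 0.00230
  ΔT term: (1×0.0669)² = 0.00448
Total = 0.0163. Share from m = 0.00955/0.0163 = 0.585.

58.5%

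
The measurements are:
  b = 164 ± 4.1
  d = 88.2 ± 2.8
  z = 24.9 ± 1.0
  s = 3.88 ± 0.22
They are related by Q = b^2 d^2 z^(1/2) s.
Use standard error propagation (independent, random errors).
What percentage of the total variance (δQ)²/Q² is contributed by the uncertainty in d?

39.7%

(δQ/Q)² = (2·δb/b)² + (2·δd/d)² + (½·δz/z)² + (1·δs/s)²
  b term: (2×0.0250)² = 0.00250
  d term: (2×0.0317)² = 0.00403
  z term: (0.5×0.0402)² = 0.000403
  s term: (1×0.0567)² = 0.00322
Total = 0.0101. Share from d = 0.00403/0.0101 = 0.397.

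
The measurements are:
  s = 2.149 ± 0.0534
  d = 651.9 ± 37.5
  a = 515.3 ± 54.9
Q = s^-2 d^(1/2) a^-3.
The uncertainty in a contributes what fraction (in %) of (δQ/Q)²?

(δQ/Q)² = (-2·δs/s)² + (½·δd/d)² + (-3·δa/a)²
  s term: (-2×0.0248)² = 0.00247
  d term: (0.5×0.0575)² = 0.000827
  a term: (-3×0.107)² = 0.102
Total = 0.105. Share from a = 0.102/0.105 = 0.969.

96.9%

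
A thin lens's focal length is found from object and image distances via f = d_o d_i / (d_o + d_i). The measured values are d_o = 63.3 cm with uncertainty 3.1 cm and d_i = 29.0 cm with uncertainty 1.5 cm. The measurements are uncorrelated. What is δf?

0.769 cm

∂f/∂d_o = (d_i/(d_o+d_i))² = 0.0987;  ∂f/∂d_i = (d_o/(d_o+d_i))² = 0.470
δf = √((∂f/∂d_o · δd_o)² + (∂f/∂d_i · δd_i)²) = √(0.0937 + 0.498) = 0.769 cm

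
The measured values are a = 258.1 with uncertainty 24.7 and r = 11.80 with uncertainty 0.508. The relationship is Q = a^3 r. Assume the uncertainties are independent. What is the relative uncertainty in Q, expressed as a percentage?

29.0%

Relative error in a monomial: (δQ/Q)² = Σ (nᵢ · δxᵢ/xᵢ)².
  (3·δa/a)² = (3×0.0957)² = 0.0824;  (1·δr/r)² = (1×0.0431)² = 0.00185
δQ/Q = √(0.0843) = 0.290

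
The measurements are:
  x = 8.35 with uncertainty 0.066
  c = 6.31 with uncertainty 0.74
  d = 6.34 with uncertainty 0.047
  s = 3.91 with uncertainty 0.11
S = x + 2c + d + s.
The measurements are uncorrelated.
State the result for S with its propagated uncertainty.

31.2 ± 1.49

Absolute uncertainties add in quadrature for a linear combination:
  (δx)² = 0.00436;  (2·δc)² = 2.19;  (δd)² = 0.00221;  (δs)² = 0.0121
δS = √(2.21) = 1.49
S = 31.2.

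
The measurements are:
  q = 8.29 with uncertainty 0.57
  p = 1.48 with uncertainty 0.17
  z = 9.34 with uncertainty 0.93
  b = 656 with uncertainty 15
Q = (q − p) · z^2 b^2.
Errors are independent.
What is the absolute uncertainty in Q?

Let u = q − p = 6.81. δu = √(δq² + δp²) = √(0.325 + 0.0289) = 0.595, so δu/u = 0.0873.
Q is then a monomial in u, z, b:
δQ/Q = √((δu/u)² + (2·δz/z)² + (2·δb/b)²) = √(0.00763 + 0.0397 + 0.00209) = 0.222
Q = 2.56e+08, so δQ = 0.222 × 2.56e+08 = 5.68e+07.

5.68e+07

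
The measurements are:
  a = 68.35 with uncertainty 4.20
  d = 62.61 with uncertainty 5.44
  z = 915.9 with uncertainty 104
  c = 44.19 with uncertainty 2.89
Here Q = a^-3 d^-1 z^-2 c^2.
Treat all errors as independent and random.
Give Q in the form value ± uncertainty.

(1.164 ± 0.387) × 10^-10

Relative error in a monomial: (δQ/Q)² = Σ (nᵢ · δxᵢ/xᵢ)².
  (-3·δa/a)² = (-3×0.0614)² = 0.0340;  (-1·δd/d)² = (-1×0.0869)² = 0.00755;  (-2·δz/z)² = (-2×0.114)² = 0.0516;  (2·δc/c)² = (2×0.0654)² = 0.0171
δQ/Q = √(0.110) = 0.332
Q = 1.164e-10, so δQ = 0.332 × 1.164e-10 = 3.87e-11.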